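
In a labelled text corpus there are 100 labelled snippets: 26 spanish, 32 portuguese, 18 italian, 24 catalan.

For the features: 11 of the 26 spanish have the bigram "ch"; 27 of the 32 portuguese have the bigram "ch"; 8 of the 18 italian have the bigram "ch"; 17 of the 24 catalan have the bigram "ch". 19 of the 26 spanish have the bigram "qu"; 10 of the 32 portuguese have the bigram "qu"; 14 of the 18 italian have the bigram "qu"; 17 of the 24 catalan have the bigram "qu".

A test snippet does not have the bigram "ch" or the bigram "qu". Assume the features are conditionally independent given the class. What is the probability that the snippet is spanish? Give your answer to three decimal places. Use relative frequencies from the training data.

0.344

spanish: (26/100) × (15/26) × (7/26) ≈ 0.0403846
portuguese: (32/100) × (5/32) × (22/32) = 0.034375
italian: (18/100) × (10/18) × (4/18) ≈ 0.0222222
catalan: (24/100) × (7/24) × (7/24) ≈ 0.0204167
P(spanish | x) = 0.0403846 / 0.1173985 ≈ 0.344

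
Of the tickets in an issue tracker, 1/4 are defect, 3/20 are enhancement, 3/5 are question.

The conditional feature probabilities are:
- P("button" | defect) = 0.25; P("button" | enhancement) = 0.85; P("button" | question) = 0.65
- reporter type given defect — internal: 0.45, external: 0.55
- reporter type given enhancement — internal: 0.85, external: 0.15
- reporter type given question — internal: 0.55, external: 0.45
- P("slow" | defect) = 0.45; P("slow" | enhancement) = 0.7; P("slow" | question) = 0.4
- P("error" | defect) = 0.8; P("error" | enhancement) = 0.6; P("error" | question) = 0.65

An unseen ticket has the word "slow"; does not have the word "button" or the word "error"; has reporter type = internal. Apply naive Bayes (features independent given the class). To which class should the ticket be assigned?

defect: 0.25 × (1−0.25) × 0.45 × 0.45 × (1−0.8) = 0.00759375
enhancement: 0.15 × (1−0.85) × 0.85 × 0.7 × (1−0.6) = 0.005355
question: 0.6 × (1−0.65) × 0.55 × 0.4 × (1−0.65) = 0.01617
Highest score → question.

question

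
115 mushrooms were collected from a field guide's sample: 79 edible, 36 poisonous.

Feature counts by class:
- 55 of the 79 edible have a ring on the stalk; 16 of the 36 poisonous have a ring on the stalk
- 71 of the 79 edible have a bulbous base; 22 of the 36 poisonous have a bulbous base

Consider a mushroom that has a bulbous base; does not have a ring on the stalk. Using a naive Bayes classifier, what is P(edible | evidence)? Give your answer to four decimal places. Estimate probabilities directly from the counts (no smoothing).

edible: (79/115) × (24/79) × (71/79) ≈ 0.187562
poisonous: (36/115) × (20/36) × (22/36) ≈ 0.10628
P(edible | x) = 0.187562 / 0.293842 ≈ 0.6383

0.6383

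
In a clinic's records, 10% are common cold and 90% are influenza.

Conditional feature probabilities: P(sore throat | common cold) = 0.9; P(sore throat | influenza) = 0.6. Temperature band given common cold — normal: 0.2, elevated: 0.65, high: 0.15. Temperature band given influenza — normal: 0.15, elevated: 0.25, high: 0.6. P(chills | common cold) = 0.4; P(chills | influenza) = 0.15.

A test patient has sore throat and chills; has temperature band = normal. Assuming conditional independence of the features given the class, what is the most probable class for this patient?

influenza

common cold: 0.1 × 0.9 × 0.2 × 0.4 = 0.0072
influenza: 0.9 × 0.6 × 0.15 × 0.15 = 0.01215
Highest score → influenza.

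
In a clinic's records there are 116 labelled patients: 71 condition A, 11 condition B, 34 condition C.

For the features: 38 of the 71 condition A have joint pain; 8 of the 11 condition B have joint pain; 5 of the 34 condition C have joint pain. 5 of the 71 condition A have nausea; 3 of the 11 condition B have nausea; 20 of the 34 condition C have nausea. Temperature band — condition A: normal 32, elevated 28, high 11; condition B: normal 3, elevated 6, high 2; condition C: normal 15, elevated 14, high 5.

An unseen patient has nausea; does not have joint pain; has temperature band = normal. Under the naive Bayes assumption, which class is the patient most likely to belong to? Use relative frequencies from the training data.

condition A: (71/116) × (33/71) × (5/71) × (32/71) ≈ 0.00902941
condition B: (11/116) × (3/11) × (3/11) × (3/11) ≈ 0.00192362
condition C: (34/116) × (29/34) × (20/34) × (15/34) ≈ 0.0648789
Highest score → condition C.

condition C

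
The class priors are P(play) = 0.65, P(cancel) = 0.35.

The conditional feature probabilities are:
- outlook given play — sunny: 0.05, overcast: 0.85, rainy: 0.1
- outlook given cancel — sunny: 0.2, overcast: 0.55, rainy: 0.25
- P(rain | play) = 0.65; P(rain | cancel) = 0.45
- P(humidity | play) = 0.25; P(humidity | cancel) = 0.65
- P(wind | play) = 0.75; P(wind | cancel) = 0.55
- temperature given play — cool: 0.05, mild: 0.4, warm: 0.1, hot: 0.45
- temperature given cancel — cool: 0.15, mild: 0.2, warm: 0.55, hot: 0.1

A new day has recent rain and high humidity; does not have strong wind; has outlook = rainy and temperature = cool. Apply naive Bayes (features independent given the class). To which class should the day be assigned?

play: 0.65 × 0.1 × 0.65 × 0.25 × (1−0.75) × 0.05 = 0.00013203125
cancel: 0.35 × 0.25 × 0.45 × 0.65 × (1−0.55) × 0.15 = 0.001727578125
Highest score → cancel.

cancel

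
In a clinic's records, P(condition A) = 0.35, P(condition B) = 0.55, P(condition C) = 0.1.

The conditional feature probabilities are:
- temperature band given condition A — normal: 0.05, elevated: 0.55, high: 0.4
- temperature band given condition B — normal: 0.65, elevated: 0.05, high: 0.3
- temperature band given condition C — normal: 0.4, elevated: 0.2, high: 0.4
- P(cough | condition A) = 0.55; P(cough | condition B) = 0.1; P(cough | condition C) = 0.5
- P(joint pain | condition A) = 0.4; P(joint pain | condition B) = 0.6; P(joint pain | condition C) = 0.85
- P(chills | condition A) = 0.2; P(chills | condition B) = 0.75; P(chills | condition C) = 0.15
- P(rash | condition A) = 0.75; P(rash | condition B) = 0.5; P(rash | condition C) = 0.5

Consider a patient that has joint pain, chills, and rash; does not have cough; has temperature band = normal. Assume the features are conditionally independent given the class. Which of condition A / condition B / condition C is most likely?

condition B

condition A: 0.35 × 0.05 × (1−0.55) × 0.4 × 0.2 × 0.75 = 0.0004725
condition B: 0.55 × 0.65 × (1−0.1) × 0.6 × 0.75 × 0.5 = 0.07239375
condition C: 0.1 × 0.4 × (1−0.5) × 0.85 × 0.15 × 0.5 = 0.001275
Highest score → condition B.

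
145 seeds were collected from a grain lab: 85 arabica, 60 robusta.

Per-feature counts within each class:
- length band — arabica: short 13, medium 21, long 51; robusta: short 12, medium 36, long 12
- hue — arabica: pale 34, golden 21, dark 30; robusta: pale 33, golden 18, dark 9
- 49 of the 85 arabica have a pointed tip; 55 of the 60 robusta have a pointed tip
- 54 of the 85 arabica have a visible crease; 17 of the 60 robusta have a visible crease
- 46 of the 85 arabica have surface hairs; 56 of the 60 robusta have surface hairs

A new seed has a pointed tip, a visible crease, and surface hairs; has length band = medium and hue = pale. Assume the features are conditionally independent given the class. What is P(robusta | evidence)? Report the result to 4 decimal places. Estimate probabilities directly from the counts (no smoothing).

arabica: (85/145) × (21/85) × (34/85) × (49/85) × (54/85) × (46/85) ≈ 0.0114816
robusta: (60/145) × (36/60) × (33/60) × (55/60) × (17/60) × (56/60) ≈ 0.0331011
P(robusta | x) = 0.0331011 / 0.0445827 ≈ 0.7425

0.7425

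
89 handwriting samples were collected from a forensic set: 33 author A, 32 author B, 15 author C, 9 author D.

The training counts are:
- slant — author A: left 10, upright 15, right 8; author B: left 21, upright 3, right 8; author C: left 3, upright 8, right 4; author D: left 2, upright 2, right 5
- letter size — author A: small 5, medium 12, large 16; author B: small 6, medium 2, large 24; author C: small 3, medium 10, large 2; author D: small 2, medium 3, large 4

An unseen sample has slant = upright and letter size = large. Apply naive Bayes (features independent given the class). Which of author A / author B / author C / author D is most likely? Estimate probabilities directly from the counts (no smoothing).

author A: (33/89) × (15/33) × (16/33) ≈ 0.081716
author B: (32/89) × (3/32) × (24/32) ≈ 0.0252809
author C: (15/89) × (8/15) × (2/15) ≈ 0.011985
author D: (9/89) × (2/9) × (4/9) ≈ 0.00998752
Highest score → author A.

author A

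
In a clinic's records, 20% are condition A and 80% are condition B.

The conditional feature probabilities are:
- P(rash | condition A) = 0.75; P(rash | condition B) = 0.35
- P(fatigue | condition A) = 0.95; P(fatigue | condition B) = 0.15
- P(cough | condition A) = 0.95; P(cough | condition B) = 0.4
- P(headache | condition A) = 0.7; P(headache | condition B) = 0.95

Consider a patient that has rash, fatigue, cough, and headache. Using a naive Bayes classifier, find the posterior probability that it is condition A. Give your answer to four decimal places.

0.8559

condition A: 0.2 × 0.75 × 0.95 × 0.95 × 0.7 = 0.0947625
condition B: 0.8 × 0.35 × 0.15 × 0.4 × 0.95 = 0.01596
P(condition A | x) = 0.0947625 / 0.1107225 ≈ 0.8559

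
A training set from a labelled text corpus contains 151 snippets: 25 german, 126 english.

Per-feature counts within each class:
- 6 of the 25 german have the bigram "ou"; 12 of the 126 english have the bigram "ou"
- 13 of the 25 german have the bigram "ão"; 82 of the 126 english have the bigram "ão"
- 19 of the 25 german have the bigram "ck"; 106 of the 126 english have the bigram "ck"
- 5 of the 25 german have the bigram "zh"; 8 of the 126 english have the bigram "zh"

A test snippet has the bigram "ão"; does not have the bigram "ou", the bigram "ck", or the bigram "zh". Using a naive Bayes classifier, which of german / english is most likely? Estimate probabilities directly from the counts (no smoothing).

english

german: (25/151) × (19/25) × (13/25) × (6/25) × (20/25) ≈ 0.0125626
english: (126/151) × (114/126) × (82/126) × (20/126) × (118/126) ≈ 0.0730369
Highest score → english.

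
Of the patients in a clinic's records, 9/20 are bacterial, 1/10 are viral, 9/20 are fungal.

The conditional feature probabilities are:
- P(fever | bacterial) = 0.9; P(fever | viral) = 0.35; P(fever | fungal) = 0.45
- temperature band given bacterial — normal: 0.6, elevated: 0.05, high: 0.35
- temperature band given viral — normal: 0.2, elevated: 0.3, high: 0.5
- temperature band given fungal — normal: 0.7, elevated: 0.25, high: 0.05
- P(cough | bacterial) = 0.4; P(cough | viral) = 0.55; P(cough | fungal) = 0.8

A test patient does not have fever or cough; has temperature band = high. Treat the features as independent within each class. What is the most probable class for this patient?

bacterial: 0.45 × (1−0.9) × 0.35 × (1−0.4) = 0.00945
viral: 0.1 × (1−0.35) × 0.5 × (1−0.55) = 0.014625
fungal: 0.45 × (1−0.45) × 0.05 × (1−0.8) = 0.002475
Highest score → viral.

viral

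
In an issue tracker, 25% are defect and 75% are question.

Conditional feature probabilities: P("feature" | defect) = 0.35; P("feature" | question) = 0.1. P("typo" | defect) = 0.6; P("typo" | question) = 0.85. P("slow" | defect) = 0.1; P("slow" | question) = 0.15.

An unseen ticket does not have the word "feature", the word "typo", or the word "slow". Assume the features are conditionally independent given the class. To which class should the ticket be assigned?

defect: 0.25 × (1−0.35) × (1−0.6) × (1−0.1) = 0.0585
question: 0.75 × (1−0.1) × (1−0.85) × (1−0.15) = 0.0860625
Highest score → question.

question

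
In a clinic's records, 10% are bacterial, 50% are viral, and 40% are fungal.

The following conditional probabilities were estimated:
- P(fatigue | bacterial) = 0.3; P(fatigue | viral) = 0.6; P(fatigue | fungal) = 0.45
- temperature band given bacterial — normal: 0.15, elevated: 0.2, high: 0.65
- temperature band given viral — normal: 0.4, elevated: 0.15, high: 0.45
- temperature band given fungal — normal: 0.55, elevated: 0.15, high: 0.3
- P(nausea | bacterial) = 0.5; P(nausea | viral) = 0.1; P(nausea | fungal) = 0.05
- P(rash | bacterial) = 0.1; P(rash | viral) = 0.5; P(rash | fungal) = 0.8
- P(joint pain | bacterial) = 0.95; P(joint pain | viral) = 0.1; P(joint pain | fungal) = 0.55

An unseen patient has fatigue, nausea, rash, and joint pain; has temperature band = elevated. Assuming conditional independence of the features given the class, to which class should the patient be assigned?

fungal

bacterial: 0.1 × 0.3 × 0.2 × 0.5 × 0.1 × 0.95 = 0.000285
viral: 0.5 × 0.6 × 0.15 × 0.1 × 0.5 × 0.1 = 0.000225
fungal: 0.4 × 0.45 × 0.15 × 0.05 × 0.8 × 0.55 = 0.000594
Highest score → fungal.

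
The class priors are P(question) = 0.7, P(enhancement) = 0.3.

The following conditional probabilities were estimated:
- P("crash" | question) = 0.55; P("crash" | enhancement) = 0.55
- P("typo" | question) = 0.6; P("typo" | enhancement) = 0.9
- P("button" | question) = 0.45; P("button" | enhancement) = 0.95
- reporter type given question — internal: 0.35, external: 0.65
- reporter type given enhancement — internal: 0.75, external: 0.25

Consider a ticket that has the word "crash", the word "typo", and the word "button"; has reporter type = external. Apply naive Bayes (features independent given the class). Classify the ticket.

question

question: 0.7 × 0.55 × 0.6 × 0.45 × 0.65 = 0.0675675
enhancement: 0.3 × 0.55 × 0.9 × 0.95 × 0.25 = 0.03526875
Highest score → question.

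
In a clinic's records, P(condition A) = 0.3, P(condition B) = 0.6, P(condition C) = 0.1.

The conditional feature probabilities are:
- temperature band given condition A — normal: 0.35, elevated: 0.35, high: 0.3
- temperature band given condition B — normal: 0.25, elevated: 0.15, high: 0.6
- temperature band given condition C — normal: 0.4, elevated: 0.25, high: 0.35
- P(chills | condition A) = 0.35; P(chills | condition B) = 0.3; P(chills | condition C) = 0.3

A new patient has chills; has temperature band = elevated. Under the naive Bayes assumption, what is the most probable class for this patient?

condition A: 0.3 × 0.35 × 0.35 = 0.03675
condition B: 0.6 × 0.15 × 0.3 = 0.027
condition C: 0.1 × 0.25 × 0.3 = 0.0075
Highest score → condition A.

condition A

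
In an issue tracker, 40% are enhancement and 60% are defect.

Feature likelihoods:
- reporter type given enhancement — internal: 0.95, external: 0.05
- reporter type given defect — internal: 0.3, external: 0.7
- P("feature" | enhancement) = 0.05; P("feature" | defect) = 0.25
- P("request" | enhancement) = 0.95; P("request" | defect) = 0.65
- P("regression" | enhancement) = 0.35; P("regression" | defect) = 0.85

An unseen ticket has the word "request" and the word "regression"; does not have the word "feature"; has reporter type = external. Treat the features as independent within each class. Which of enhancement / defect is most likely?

defect

enhancement: 0.4 × 0.05 × (1−0.05) × 0.95 × 0.35 = 0.0063175
defect: 0.6 × 0.7 × (1−0.25) × 0.65 × 0.85 = 0.1740375
Highest score → defect.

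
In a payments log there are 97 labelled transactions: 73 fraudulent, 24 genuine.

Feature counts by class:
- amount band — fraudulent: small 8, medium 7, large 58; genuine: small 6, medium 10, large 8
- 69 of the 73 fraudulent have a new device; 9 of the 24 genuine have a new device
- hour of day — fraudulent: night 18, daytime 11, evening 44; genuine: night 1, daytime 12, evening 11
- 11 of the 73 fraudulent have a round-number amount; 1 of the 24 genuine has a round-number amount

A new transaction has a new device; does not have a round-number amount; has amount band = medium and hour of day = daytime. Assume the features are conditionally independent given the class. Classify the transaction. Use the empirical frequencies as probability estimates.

fraudulent: (73/97) × (7/73) × (69/73) × (11/73) × (62/73) ≈ 0.00872954
genuine: (24/97) × (10/24) × (9/24) × (12/24) × (23/24) ≈ 0.0185245
Highest score → genuine.

genuine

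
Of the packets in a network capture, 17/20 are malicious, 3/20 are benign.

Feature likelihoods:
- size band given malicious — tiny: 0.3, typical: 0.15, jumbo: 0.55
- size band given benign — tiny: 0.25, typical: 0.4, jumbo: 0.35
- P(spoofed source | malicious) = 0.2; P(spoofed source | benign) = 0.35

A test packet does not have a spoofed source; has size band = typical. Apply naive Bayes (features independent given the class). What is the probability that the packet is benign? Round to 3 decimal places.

malicious: 0.85 × 0.15 × (1−0.2) = 0.102
benign: 0.15 × 0.4 × (1−0.35) = 0.039
P(benign | x) = 0.039 / 0.141 ≈ 0.277

0.277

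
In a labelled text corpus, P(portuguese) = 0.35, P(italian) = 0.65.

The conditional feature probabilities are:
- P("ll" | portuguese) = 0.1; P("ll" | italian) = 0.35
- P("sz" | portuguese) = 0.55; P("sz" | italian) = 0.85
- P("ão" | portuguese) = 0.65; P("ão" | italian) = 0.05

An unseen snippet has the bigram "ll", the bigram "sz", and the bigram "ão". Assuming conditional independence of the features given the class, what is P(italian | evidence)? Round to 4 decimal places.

0.4359

portuguese: 0.35 × 0.1 × 0.55 × 0.65 = 0.0125125
italian: 0.65 × 0.35 × 0.85 × 0.05 = 0.00966875
P(italian | x) = 0.00966875 / 0.02218125 ≈ 0.4359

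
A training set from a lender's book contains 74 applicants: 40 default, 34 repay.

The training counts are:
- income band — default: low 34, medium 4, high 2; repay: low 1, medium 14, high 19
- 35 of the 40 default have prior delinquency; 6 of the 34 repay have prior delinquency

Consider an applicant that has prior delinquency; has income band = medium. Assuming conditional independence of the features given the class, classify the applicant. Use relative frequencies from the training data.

default: (40/74) × (4/40) × (35/40) ≈ 0.0472973
repay: (34/74) × (14/34) × (6/34) ≈ 0.0333863
Highest score → default.

default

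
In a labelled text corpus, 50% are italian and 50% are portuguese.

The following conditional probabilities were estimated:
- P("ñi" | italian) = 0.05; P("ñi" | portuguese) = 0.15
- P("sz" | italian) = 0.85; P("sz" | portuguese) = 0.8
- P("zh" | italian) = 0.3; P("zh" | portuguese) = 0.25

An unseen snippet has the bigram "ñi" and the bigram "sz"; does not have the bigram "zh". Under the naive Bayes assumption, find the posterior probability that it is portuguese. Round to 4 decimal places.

italian: 0.5 × 0.05 × 0.85 × (1−0.3) = 0.014875
portuguese: 0.5 × 0.15 × 0.8 × (1−0.25) = 0.045
P(portuguese | x) = 0.045 / 0.059875 ≈ 0.7516

0.7516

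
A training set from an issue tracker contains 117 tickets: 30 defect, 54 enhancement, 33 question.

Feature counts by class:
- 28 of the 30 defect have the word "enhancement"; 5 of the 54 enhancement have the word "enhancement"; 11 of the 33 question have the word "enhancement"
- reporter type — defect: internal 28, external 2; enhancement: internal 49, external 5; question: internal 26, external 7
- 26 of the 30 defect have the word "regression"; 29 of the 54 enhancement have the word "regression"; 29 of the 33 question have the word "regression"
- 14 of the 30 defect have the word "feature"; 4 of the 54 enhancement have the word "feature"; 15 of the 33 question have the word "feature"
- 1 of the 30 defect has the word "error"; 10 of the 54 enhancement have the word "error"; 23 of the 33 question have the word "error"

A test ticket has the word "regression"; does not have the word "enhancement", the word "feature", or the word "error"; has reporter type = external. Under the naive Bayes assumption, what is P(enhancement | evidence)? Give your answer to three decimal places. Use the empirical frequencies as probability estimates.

0.714

defect: (30/117) × (2/30) × (2/30) × (26/30) × (16/30) × (29/30) ≈ 0.000509191
enhancement: (54/117) × (49/54) × (5/54) × (29/54) × (50/54) × (44/54) ≈ 0.0157118
question: (33/117) × (22/33) × (7/33) × (29/33) × (18/33) × (10/33) ≈ 0.00579361
P(enhancement | x) = 0.0157118 / 0.022014601 ≈ 0.714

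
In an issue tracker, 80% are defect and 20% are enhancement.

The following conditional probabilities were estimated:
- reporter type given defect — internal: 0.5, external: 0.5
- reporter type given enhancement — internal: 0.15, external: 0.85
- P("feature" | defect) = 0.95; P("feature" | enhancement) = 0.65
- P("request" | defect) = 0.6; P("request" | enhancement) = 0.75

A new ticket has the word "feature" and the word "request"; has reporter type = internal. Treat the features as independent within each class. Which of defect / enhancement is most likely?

defect: 0.8 × 0.5 × 0.95 × 0.6 = 0.228
enhancement: 0.2 × 0.15 × 0.65 × 0.75 = 0.014625
Highest score → defect.

defect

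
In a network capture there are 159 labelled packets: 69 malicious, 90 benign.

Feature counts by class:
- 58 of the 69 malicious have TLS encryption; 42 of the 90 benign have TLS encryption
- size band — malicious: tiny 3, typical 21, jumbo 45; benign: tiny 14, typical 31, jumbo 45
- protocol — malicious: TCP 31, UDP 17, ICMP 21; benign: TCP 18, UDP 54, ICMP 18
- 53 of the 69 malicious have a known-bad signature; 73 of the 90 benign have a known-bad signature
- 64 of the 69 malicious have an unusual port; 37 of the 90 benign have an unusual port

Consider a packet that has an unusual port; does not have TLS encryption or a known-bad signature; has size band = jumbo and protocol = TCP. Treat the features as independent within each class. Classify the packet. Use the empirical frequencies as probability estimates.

malicious

malicious: (69/159) × (11/69) × (45/69) × (31/69) × (16/69) × (64/69) ≈ 0.00435987
benign: (90/159) × (48/90) × (45/90) × (18/90) × (17/90) × (37/90) ≈ 0.00234428
Highest score → malicious.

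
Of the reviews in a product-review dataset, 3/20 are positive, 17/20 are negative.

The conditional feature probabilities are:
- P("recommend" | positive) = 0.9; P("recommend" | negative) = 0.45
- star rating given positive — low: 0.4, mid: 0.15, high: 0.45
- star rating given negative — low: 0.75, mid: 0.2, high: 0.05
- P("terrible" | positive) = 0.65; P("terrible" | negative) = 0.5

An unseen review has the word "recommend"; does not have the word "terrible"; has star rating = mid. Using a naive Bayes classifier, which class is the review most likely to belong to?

negative

positive: 0.15 × 0.9 × 0.15 × (1−0.65) = 0.0070875
negative: 0.85 × 0.45 × 0.2 × (1−0.5) = 0.03825
Highest score → negative.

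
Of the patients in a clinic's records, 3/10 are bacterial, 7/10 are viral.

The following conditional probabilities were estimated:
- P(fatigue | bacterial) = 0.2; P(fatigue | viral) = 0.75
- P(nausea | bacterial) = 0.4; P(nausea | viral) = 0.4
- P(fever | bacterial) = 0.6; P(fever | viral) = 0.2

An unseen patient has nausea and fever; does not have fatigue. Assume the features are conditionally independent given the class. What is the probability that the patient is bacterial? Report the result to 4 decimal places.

0.8045

bacterial: 0.3 × (1−0.2) × 0.4 × 0.6 = 0.0576
viral: 0.7 × (1−0.75) × 0.4 × 0.2 = 0.014
P(bacterial | x) = 0.0576 / 0.0716 ≈ 0.8045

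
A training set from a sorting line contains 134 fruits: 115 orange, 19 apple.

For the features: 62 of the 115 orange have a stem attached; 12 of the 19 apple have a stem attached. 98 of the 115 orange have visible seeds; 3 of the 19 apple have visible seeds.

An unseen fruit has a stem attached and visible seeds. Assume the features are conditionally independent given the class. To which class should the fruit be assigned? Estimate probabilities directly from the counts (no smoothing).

orange: (115/134) × (62/115) × (98/115) ≈ 0.394289
apple: (19/134) × (12/19) × (3/19) ≈ 0.0141398
Highest score → orange.

orange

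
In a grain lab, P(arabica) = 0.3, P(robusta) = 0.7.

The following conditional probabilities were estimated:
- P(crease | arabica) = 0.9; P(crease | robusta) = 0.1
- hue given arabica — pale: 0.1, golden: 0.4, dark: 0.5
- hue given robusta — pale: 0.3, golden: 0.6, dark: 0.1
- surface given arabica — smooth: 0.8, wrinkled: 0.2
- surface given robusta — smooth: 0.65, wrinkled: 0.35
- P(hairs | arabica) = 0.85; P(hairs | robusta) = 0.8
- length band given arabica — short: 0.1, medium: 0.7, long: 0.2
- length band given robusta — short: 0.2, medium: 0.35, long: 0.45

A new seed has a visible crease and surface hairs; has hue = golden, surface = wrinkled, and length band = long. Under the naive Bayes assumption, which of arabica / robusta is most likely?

arabica: 0.3 × 0.9 × 0.4 × 0.2 × 0.85 × 0.2 = 0.003672
robusta: 0.7 × 0.1 × 0.6 × 0.35 × 0.8 × 0.45 = 0.005292
Highest score → robusta.

robusta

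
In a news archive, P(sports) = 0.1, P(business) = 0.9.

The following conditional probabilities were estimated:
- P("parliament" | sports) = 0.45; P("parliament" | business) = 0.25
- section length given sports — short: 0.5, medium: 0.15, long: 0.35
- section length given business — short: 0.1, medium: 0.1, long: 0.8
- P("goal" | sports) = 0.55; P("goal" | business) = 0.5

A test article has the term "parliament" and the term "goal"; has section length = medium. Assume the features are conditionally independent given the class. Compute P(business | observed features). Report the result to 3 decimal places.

0.752

sports: 0.1 × 0.45 × 0.15 × 0.55 = 0.0037125
business: 0.9 × 0.25 × 0.1 × 0.5 = 0.01125
P(business | x) = 0.01125 / 0.0149625 ≈ 0.752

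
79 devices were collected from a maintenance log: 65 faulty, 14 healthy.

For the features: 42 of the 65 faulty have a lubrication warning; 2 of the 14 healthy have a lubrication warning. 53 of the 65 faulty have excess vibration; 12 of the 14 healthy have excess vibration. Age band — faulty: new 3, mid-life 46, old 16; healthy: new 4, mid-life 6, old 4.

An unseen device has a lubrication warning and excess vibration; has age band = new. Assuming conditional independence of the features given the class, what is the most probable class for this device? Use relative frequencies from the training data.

faulty

faulty: (65/79) × (42/65) × (53/65) × (3/65) ≈ 0.0200075
healthy: (14/79) × (2/14) × (12/14) × (4/14) ≈ 0.00619995
Highest score → faulty.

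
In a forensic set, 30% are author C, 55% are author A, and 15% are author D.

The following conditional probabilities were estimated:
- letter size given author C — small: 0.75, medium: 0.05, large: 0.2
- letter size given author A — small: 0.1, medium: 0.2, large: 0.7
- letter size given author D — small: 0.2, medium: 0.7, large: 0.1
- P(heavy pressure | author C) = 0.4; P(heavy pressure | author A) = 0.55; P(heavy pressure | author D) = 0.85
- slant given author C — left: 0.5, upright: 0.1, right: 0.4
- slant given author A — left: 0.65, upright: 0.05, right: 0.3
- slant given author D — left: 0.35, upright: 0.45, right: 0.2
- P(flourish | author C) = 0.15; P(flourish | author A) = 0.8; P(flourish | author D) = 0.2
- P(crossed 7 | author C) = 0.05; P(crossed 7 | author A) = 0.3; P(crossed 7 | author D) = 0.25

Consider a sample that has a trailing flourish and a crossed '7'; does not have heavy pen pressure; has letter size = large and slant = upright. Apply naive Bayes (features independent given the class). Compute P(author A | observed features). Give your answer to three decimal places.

0.964

author C: 0.3 × 0.2 × (1−0.4) × 0.1 × 0.15 × 0.05 = 0.000027
author A: 0.55 × 0.7 × (1−0.55) × 0.05 × 0.8 × 0.3 = 0.002079
author D: 0.15 × 0.1 × (1−0.85) × 0.45 × 0.2 × 0.25 = 0.000050625
P(author A | x) = 0.002079 / 0.002156625 ≈ 0.964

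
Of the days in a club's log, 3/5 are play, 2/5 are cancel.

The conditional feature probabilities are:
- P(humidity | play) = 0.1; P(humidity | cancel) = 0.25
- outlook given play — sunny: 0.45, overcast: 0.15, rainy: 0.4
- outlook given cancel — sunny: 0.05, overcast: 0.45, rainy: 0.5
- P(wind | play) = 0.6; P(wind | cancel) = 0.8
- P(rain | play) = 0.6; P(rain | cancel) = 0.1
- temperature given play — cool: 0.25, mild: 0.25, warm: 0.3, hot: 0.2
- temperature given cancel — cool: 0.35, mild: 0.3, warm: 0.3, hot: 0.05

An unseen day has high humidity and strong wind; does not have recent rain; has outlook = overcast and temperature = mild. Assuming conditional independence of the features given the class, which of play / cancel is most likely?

play: 0.6 × 0.1 × 0.15 × 0.6 × (1−0.6) × 0.25 = 0.00054
cancel: 0.4 × 0.25 × 0.45 × 0.8 × (1−0.1) × 0.3 = 0.00972
Highest score → cancel.

cancel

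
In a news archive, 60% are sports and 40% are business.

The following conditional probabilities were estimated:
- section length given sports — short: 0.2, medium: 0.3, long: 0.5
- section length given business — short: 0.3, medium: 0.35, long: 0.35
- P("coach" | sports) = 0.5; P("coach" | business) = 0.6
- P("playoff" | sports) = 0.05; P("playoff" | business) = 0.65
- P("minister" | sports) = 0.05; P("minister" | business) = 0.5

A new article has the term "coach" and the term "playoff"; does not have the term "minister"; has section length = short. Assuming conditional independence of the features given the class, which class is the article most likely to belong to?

sports: 0.6 × 0.2 × 0.5 × 0.05 × (1−0.05) = 0.00285
business: 0.4 × 0.3 × 0.6 × 0.65 × (1−0.5) = 0.0234
Highest score → business.

business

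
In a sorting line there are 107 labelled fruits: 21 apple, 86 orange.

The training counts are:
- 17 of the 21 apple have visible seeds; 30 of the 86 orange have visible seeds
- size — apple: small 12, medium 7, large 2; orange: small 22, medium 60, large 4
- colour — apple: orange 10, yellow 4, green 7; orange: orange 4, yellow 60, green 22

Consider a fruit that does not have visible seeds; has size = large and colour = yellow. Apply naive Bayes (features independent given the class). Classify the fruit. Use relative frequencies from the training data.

apple: (21/107) × (4/21) × (2/21) × (4/21) ≈ 0.000678153
orange: (86/107) × (56/86) × (4/86) × (60/86) ≈ 0.0169832
Highest score → orange.

orange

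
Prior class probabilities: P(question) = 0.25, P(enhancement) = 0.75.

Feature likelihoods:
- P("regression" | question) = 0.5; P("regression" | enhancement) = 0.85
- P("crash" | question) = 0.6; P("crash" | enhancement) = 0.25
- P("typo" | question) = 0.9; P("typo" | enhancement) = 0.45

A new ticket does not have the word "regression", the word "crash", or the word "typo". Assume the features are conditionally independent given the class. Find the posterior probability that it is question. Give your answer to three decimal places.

question: 0.25 × (1−0.5) × (1−0.6) × (1−0.9) = 0.005
enhancement: 0.75 × (1−0.85) × (1−0.25) × (1−0.45) = 0.04640625
P(question | x) = 0.005 / 0.05140625 ≈ 0.097

0.097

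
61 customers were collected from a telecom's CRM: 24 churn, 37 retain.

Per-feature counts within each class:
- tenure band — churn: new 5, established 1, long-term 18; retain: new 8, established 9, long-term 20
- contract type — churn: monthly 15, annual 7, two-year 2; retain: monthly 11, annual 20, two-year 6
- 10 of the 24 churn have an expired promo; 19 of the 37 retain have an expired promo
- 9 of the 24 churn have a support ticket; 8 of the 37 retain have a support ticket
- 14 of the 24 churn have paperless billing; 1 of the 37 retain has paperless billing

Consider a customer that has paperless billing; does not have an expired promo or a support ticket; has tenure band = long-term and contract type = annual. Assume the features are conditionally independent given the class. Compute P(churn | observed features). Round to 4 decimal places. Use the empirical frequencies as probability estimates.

churn: (24/61) × (18/24) × (7/24) × (14/24) × (15/24) × (14/24) ≈ 0.0183039
retain: (37/61) × (20/37) × (20/37) × (18/37) × (29/37) × (1/37) ≈ 0.00182639
P(churn | x) = 0.0183039 / 0.02013029 ≈ 0.9093

0.9093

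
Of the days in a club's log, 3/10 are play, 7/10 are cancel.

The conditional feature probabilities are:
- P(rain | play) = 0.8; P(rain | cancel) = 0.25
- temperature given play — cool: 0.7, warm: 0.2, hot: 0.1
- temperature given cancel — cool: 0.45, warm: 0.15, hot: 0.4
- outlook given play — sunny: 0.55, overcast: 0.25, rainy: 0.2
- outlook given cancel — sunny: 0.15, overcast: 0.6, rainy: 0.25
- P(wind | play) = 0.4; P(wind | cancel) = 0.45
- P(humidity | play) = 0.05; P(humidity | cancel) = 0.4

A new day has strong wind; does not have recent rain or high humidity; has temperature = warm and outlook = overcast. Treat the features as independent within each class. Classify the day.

cancel

play: 0.3 × (1−0.8) × 0.2 × 0.25 × 0.4 × (1−0.05) = 0.00114
cancel: 0.7 × (1−0.25) × 0.15 × 0.6 × 0.45 × (1−0.4) = 0.0127575
Highest score → cancel.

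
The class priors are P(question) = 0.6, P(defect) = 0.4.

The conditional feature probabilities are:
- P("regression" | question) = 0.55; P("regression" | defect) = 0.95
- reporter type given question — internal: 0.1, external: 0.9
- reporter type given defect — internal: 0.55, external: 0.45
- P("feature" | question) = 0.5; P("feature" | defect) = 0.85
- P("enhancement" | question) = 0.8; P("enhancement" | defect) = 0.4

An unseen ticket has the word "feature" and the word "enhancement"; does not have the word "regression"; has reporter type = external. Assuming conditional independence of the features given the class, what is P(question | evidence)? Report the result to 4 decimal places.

question: 0.6 × (1−0.55) × 0.9 × 0.5 × 0.8 = 0.0972
defect: 0.4 × (1−0.95) × 0.45 × 0.85 × 0.4 = 0.00306
P(question | x) = 0.0972 / 0.10026 ≈ 0.9695

0.9695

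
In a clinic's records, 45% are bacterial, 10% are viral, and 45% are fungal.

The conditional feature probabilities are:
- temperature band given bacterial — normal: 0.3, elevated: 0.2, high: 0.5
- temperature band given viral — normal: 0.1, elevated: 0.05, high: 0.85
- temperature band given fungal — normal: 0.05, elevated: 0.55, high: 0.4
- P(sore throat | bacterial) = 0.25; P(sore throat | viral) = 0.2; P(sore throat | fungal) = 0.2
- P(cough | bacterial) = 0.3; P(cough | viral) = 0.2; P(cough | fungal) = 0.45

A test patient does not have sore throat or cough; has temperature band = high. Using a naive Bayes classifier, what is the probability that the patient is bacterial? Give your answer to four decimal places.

0.4693

bacterial: 0.45 × 0.5 × (1−0.25) × (1−0.3) = 0.118125
viral: 0.1 × 0.85 × (1−0.2) × (1−0.2) = 0.0544
fungal: 0.45 × 0.4 × (1−0.2) × (1−0.45) = 0.0792
P(bacterial | x) = 0.118125 / 0.251725 ≈ 0.4693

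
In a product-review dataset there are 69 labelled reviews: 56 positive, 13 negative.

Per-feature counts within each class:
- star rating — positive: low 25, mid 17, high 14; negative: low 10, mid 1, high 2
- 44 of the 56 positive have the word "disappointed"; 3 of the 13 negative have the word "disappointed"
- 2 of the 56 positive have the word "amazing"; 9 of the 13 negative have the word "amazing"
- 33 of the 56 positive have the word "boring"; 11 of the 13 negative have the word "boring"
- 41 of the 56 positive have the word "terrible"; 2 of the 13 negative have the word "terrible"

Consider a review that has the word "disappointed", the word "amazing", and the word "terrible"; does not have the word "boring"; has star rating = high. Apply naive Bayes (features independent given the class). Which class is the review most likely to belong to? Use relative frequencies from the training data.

positive: (56/69) × (14/56) × (44/56) × (2/56) × (23/56) × (41/56) ≈ 0.00171207
negative: (13/69) × (2/13) × (3/13) × (9/13) × (2/13) × (2/13) ≈ 0.000109605
Highest score → positive.

positive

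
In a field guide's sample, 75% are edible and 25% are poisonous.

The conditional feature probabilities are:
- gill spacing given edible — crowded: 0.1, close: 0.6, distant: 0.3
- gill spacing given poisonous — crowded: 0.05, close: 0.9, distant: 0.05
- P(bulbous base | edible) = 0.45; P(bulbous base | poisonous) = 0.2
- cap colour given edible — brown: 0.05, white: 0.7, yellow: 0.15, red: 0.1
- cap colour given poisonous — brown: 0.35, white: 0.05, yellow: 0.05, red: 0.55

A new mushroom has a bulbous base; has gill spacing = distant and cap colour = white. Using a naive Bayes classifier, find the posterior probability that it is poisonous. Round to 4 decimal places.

edible: 0.75 × 0.3 × 0.45 × 0.7 = 0.070875
poisonous: 0.25 × 0.05 × 0.2 × 0.05 = 0.000125
P(poisonous | x) = 0.000125 / 0.071 ≈ 0.0018

0.0018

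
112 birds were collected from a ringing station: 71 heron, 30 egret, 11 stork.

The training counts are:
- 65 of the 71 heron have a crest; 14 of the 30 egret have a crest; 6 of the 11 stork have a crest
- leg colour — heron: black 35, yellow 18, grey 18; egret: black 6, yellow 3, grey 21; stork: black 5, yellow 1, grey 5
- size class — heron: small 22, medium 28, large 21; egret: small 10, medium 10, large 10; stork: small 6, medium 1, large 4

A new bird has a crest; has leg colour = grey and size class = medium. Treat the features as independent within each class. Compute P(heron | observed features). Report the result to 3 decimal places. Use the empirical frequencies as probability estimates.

heron: (71/112) × (65/71) × (18/71) × (28/71) ≈ 0.0580242
egret: (30/112) × (14/30) × (21/30) × (10/30) ≈ 0.0291667
stork: (11/112) × (6/11) × (5/11) × (1/11) ≈ 0.0022137
P(heron | x) = 0.0580242 / 0.0894046 ≈ 0.649

0.649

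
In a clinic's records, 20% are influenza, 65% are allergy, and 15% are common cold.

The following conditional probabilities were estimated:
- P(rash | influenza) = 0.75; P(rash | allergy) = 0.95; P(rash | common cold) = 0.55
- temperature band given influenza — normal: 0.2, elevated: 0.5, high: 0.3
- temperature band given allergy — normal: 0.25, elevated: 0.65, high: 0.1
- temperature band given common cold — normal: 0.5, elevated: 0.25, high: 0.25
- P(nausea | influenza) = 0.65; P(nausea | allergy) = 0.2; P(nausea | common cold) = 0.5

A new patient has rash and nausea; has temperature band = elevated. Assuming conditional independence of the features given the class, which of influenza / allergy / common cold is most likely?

allergy

influenza: 0.2 × 0.75 × 0.5 × 0.65 = 0.04875
allergy: 0.65 × 0.95 × 0.65 × 0.2 = 0.080275
common cold: 0.15 × 0.55 × 0.25 × 0.5 = 0.0103125
Highest score → allergy.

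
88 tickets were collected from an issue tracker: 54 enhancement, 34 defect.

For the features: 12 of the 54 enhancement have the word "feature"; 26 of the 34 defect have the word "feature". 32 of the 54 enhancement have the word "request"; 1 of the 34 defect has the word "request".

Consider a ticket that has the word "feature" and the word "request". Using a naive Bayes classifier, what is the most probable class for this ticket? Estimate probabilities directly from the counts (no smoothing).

enhancement

enhancement: (54/88) × (12/54) × (32/54) ≈ 0.0808081
defect: (34/88) × (26/34) × (1/34) ≈ 0.00868984
Highest score → enhancement.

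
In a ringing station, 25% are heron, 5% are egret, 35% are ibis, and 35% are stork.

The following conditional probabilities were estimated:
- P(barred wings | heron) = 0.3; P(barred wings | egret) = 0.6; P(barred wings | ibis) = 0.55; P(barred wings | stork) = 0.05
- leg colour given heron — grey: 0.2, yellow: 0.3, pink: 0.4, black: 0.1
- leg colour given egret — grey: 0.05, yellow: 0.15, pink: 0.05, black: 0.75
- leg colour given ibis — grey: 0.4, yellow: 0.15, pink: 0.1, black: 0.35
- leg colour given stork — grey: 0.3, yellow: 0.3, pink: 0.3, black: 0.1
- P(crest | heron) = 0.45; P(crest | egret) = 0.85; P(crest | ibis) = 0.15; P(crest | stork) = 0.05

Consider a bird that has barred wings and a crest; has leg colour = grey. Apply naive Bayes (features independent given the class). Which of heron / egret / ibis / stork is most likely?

heron: 0.25 × 0.3 × 0.2 × 0.45 = 0.00675
egret: 0.05 × 0.6 × 0.05 × 0.85 = 0.001275
ibis: 0.35 × 0.55 × 0.4 × 0.15 = 0.01155
stork: 0.35 × 0.05 × 0.3 × 0.05 = 0.0002625
Highest score → ibis.

ibis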